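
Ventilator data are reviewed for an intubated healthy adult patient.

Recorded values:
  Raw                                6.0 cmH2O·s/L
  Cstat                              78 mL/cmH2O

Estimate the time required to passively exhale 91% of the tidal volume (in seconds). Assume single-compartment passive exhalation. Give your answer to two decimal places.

1.13

τ = R × C = 6.0 × 78 mL/cmH2O = 6.0 × 0.078 L/cmH2O = 0.468 s.
Exhaled fraction f = 1 − e^(−t/τ) → t = −τ·ln(1 − f) = −0.468·ln(0.09) = 1.127 s.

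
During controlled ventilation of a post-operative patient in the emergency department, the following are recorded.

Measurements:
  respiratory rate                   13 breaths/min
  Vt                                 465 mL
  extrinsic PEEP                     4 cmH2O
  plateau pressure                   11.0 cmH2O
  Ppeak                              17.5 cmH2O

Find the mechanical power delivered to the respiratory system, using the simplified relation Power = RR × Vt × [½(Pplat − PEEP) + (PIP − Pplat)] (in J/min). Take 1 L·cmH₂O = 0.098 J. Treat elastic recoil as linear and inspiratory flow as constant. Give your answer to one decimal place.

5.9

Per-breath work = Vt × [½(Pplat−PEEP) + (PIP−Pplat)] = 0.465 × [0.5×7.0 + 6.5] = 0.465 × 10.0 = 4.65 L·cmH2O.
Power = 13 × 4.65 = 60.45 L·cmH2O/min.
× 0.098 J/(L·cmH2O) → 5.924 J/min.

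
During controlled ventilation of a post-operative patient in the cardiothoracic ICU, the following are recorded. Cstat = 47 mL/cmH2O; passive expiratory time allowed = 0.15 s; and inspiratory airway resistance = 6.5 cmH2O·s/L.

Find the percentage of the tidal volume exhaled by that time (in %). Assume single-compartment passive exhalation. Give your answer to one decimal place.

38.8

τ = R × C = 6.5 × 47 mL/cmH2O = 6.5 × 0.047 L/cmH2O = 0.3055 s.
Passive exhalation: V(t)/V₀ = e^(−t/τ) = e^(−0.15/0.3055) = 0.612.
Fraction exhaled = 1 − 0.612 = 0.388 → 38.8%.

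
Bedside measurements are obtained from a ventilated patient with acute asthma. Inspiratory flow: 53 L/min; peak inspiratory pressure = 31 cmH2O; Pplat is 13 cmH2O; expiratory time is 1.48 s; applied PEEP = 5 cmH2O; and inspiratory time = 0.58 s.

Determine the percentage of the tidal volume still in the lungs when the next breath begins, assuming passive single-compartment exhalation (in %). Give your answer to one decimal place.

Flow: 53 L/min ÷ 60 = 0.8833 L/s.
Vt = flow × Ti = 0.8833 L/s × 0.58 s × 1000 mL/L = 512.31 mL.
R = (PIP − Pplat)/V̇ = (31 − 13) / 0.8833 = 18.0/0.8833 = 20.378 cmH2O·s/L.
C = Vt/(Pplat − PEEP) = 512.31 / (13 − 5) = 512.31/8.0 = 64.039 mL/cmH2O.
τ = R × C = 20.378 × 0.06404 L/cmH2O = 1.305 s.
Fraction remaining at end-expiration = e^(−Te/τ) = e^(−1.48/1.305) = 0.3217 → 32.17%.

32.2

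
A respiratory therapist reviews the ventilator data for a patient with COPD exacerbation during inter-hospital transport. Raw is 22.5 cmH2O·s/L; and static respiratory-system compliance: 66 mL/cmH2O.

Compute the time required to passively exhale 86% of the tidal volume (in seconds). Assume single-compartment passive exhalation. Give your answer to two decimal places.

τ = R × C = 22.5 × 66 mL/cmH2O = 22.5 × 0.066 L/cmH2O = 1.485 s.
Exhaled fraction f = 1 − e^(−t/τ) → t = −τ·ln(1 − f) = −1.485·ln(0.14) = 2.92 s.

2.92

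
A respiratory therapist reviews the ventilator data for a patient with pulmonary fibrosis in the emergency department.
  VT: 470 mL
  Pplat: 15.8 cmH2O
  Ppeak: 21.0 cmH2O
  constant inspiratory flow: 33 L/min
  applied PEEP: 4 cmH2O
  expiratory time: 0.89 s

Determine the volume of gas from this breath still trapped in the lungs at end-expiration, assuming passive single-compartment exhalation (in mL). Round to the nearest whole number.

44

Flow: 33 L/min ÷ 60 = 0.55 L/s.
R = (PIP − Pplat)/V̇ = (21.0 − 15.8) / 0.55 = 5.2/0.55 = 9.455 cmH2O·s/L.
C = Vt/(Pplat − PEEP) = 470.0 / (15.8 − 4) = 470.0/11.8 = 39.831 mL/cmH2O.
τ = R × C = 9.455 × 0.03983 L/cmH2O = 0.3766 s.
Fraction remaining = e^(−Te/τ) = e^(−0.89/0.3766) = 0.09411.
Trapped volume = 470.0 × 0.09411 = 44.232 mL.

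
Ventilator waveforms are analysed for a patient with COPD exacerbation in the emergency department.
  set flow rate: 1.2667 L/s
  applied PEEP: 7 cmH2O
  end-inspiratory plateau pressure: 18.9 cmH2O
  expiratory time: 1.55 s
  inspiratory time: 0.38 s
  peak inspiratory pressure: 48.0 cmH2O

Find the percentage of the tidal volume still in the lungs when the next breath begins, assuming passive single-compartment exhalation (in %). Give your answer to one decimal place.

18.9

Vt = flow × Ti = 1.2667 L/s × 0.38 s × 1000 mL/L = 481.35 mL.
R = (PIP − Pplat)/V̇ = (48.0 − 18.9) / 1.2667 = 29.1/1.2667 = 22.973 cmH2O·s/L.
C = Vt/(Pplat − PEEP) = 481.35 / (18.9 − 7) = 481.35/11.9 = 40.45 mL/cmH2O.
τ = R × C = 22.973 × 0.04045 L/cmH2O = 0.9293 s.
Fraction remaining at end-expiration = e^(−Te/τ) = e^(−1.55/0.9293) = 0.1886 → 18.86%.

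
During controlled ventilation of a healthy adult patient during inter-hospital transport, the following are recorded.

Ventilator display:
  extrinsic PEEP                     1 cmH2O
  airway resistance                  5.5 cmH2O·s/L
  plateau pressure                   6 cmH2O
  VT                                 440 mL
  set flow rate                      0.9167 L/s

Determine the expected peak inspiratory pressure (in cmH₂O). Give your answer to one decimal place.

PIP = Pplat + Raw × flow = 6 + 5.5 × 0.9167 = 6 + 5.042 = 11.042 cmH2O.

11.0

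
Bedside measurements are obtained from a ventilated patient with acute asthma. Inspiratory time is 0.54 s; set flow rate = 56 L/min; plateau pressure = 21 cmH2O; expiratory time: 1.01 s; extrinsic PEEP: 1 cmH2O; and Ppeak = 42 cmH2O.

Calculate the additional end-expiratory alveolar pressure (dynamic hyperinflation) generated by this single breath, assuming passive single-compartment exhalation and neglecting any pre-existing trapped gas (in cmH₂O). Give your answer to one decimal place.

Flow: 56 L/min ÷ 60 = 0.9333 L/s.
Vt = flow × Ti = 0.9333 L/s × 0.54 s × 1000 mL/L = 503.98 mL.
R = (PIP − Pplat)/V̇ = (42 − 21) / 0.9333 = 21.0/0.9333 = 22.501 cmH2O·s/L.
C = Vt/(Pplat − PEEP) = 503.98 / (21 − 1) = 503.98/20.0 = 25.199 mL/cmH2O.
τ = R × C = 22.501 × 0.0252 L/cmH2O = 0.567 s.
Fraction remaining = e^(−Te/τ) = e^(−1.01/0.567) = 0.1684; trapped volume = 503.98 × 0.1684 = 84.87 mL.
Additional alveolar pressure from trapping ≈ V_trapped / C = 84.87 / 25.199 = 3.368 cmH2O.

3.4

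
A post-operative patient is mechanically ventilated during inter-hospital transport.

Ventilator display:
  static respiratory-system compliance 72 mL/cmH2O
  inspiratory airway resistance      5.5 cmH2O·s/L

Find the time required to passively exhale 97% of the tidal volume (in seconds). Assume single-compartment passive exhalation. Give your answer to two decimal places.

1.39

τ = R × C = 5.5 × 72 mL/cmH2O = 5.5 × 0.072 L/cmH2O = 0.396 s.
Exhaled fraction f = 1 − e^(−t/τ) → t = −τ·ln(1 − f) = −0.396·ln(0.03) = 1.389 s.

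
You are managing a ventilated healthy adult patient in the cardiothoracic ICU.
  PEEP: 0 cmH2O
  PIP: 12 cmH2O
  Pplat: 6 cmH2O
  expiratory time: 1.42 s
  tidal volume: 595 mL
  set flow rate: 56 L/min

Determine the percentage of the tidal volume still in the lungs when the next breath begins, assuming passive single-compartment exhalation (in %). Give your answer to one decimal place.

Flow: 56 L/min ÷ 60 = 0.9333 L/s.
R = (PIP − Pplat)/V̇ = (12 − 6) / 0.9333 = 6.0/0.9333 = 6.429 cmH2O·s/L.
C = Vt/(Pplat − PEEP) = 595.0 / (6 − 0) = 595.0/6.0 = 99.167 mL/cmH2O.
τ = R × C = 6.429 × 0.09917 L/cmH2O = 0.6376 s.
Fraction remaining at end-expiration = e^(−Te/τ) = e^(−1.42/0.6376) = 0.1078 → 10.78%.

10.8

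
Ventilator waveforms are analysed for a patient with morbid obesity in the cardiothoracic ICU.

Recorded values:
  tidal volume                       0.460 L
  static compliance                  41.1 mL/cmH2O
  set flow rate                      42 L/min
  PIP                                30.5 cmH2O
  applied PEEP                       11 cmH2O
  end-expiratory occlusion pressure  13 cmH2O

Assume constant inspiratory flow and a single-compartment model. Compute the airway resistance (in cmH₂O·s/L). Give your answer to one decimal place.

Flow: 42 L/min ÷ 60 = 0.7 L/s.
Total PEEP = 13 cmH2O (set 11 + intrinsic 2); this is the baseline alveolar pressure.
Equation of motion (constant flow): PIP = Vt/C + R·V̇ + PEEP.
R·V̇ = PIP − Vt/C − PEEP = 30.5 − 460/41.1 − 13 = 30.5 − 11.192 − 13 = 6.308 cmH2O.
R = 6.308 / 0.7 = 9.011 cmH2O·s/L.

9.0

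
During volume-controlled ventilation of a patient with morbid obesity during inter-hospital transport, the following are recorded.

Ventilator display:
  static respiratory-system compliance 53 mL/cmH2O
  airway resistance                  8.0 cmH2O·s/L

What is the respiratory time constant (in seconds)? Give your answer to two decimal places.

τ = R × C = 8.0 × 53 mL/cmH2O = 8.0 × 0.053 L/cmH2O = 0.424 s.

0.42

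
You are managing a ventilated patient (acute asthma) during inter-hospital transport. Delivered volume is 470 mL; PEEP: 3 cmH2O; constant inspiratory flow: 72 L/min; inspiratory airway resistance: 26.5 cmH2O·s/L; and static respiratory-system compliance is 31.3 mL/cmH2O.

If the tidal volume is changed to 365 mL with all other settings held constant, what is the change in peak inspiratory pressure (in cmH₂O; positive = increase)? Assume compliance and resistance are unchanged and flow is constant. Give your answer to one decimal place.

-3.4

PIP = Vt/C + R·V̇ + PEEP (constant-flow equation of motion).
Only the elastic term changes: ΔPIP = ΔVt / C = (365 − 470) / 31.3 = -3.355 cmH2O.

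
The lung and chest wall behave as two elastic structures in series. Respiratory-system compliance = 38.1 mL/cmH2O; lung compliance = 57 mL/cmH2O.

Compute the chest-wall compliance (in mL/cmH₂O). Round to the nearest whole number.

1/Ccw = 1/Crs − 1/CL.
1/Ccw = 1/38.1 − 1/57 = 0.008703.
Ccw = 114.9 mL/cmH2O.

115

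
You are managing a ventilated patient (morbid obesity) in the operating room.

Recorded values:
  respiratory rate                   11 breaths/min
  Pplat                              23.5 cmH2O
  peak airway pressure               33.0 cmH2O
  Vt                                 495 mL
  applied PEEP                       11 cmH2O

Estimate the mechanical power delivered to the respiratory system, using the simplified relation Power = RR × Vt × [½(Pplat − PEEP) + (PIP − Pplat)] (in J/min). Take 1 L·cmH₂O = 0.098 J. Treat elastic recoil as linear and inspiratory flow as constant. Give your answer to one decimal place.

8.4

Per-breath work = Vt × [½(Pplat−PEEP) + (PIP−Pplat)] = 0.495 × [0.5×12.5 + 9.5] = 0.495 × 15.75 = 7.796 L·cmH2O.
Power = 11 × 7.796 = 85.756 L·cmH2O/min.
× 0.098 J/(L·cmH2O) → 8.404 J/min.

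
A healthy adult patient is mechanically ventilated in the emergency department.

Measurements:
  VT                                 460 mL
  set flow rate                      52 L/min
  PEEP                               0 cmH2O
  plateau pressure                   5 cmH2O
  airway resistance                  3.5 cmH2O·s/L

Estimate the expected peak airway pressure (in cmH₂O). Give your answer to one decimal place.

8.0

Flow: 52 L/min ÷ 60 = 0.8667 L/s.
PIP = Pplat + Raw × flow = 5 + 3.5 × 0.8667 = 5 + 3.033 = 8.033 cmH2O.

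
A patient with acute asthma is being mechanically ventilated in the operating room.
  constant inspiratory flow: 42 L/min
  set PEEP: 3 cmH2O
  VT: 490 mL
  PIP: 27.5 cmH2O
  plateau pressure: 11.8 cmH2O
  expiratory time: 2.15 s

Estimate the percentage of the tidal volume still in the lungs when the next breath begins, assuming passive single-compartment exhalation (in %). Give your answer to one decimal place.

Flow: 42 L/min ÷ 60 = 0.7 L/s.
R = (PIP − Pplat)/V̇ = (27.5 − 11.8) / 0.7 = 15.7/0.7 = 22.429 cmH2O·s/L.
C = Vt/(Pplat − PEEP) = 490.0 / (11.8 − 3) = 490.0/8.8 = 55.682 mL/cmH2O.
τ = R × C = 22.429 × 0.05568 L/cmH2O = 1.249 s.
Fraction remaining at end-expiration = e^(−Te/τ) = e^(−2.15/1.249) = 0.1788 → 17.88%.

17.9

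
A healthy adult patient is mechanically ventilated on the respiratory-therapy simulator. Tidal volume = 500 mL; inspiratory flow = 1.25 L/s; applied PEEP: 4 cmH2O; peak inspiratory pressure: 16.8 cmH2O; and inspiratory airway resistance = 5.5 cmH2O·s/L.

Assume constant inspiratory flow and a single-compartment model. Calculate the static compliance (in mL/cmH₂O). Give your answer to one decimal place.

Equation of motion (constant flow): PIP = Vt/C + R·V̇ + PEEP.
Vt/C = PIP − R·V̇ − PEEP = 16.8 − 5.5×1.25 − 4 = 16.8 − 6.875 − 4 = 5.925 cmH2O.
C = Vt / 5.925 = 500 / 5.925 = 84.388 mL/cmH2O.

84.4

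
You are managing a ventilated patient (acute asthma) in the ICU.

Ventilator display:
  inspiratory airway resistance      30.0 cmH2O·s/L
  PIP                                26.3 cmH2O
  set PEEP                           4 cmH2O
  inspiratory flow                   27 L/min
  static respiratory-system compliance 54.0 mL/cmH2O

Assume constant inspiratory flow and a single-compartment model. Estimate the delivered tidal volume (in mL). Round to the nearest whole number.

Flow: 27 L/min ÷ 60 = 0.45 L/s.
Equation of motion (constant flow): PIP = Vt/C + R·V̇ + PEEP.
Vt/C = PIP − R·V̇ − PEEP = 26.3 − 13.5 − 4 = 8.8 cmH2O.
Vt = C × 8.8 = 54.0 × 8.8 = 475.2 mL.

475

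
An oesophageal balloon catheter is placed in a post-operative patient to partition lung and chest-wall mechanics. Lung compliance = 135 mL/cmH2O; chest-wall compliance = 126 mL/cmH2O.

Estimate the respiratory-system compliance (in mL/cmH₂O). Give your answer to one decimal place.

Lung and chest wall are elastances in series: 1/Crs = 1/CL + 1/Ccw.
1/Crs = 1/135 + 1/126 = 0.01534.
Crs = 65.189 mL/cmH2O.

65.2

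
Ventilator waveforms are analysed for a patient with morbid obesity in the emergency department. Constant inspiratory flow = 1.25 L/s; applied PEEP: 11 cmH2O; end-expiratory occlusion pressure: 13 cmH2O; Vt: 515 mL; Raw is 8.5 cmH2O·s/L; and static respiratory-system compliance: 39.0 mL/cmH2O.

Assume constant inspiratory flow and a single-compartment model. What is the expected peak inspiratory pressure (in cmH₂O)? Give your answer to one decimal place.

Total PEEP = 13 cmH2O (set 11 + intrinsic 2); this is the baseline alveolar pressure.
Equation of motion (constant flow): PIP = Vt/C + R·V̇ + PEEP.
PIP = 515/39.0 + 8.5×1.25 + 13 = 13.205 + 10.625 + 13 = 36.83 cmH2O.

36.8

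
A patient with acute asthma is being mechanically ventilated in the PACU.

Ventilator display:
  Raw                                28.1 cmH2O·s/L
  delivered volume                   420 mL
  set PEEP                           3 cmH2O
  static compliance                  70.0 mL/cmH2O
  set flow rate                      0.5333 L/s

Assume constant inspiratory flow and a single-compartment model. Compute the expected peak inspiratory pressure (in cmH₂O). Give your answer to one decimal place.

Equation of motion (constant flow): PIP = Vt/C + R·V̇ + PEEP.
PIP = 420/70.0 + 28.1×0.5333 + 3 = 6.0 + 14.986 + 3 = 23.986 cmH2O.

24.0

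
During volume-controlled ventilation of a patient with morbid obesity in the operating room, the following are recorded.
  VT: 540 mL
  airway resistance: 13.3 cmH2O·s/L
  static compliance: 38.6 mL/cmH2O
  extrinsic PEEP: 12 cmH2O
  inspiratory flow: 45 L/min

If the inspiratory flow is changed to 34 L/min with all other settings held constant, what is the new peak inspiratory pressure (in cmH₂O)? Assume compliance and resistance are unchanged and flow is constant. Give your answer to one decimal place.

Flow: 45 L/min ÷ 60 = 0.75 L/s.
New flow: 34 L/min ÷ 60 = 0.5667 L/s.
PIP = Vt/C + R·V̇ + PEEP (constant-flow equation of motion).
Only the resistive term changes: ΔPIP = R × ΔV̇ = 13.3 × (0.5667 − 0.75) = 13.3 × -0.1833 = -2.438 cmH2O.
Original PIP = 540/38.6 + 13.3×0.75 + 12 = 35.965 cmH2O; new PIP = 35.965 + (-2.438) = 33.527 cmH2O.

33.5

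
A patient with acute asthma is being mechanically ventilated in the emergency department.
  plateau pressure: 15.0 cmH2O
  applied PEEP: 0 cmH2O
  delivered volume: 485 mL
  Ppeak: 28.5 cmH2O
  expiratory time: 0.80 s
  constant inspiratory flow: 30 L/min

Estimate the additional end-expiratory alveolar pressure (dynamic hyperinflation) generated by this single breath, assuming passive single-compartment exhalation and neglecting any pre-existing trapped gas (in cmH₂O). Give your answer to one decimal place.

6.0

Flow: 30 L/min ÷ 60 = 0.5 L/s.
R = (PIP − Pplat)/V̇ = (28.5 − 15.0) / 0.5 = 13.5/0.5 = 27.0 cmH2O·s/L.
C = Vt/(Pplat − PEEP) = 485.0 / (15.0 − 0) = 485.0/15.0 = 32.333 mL/cmH2O.
τ = R × C = 27.0 × 0.03233 L/cmH2O = 0.8729 s.
Fraction remaining = e^(−Te/τ) = e^(−0.80/0.8729) = 0.3999; trapped volume = 485.0 × 0.3999 = 193.95 mL.
Additional alveolar pressure from trapping ≈ V_trapped / C = 193.95 / 32.333 = 5.999 cmH2O.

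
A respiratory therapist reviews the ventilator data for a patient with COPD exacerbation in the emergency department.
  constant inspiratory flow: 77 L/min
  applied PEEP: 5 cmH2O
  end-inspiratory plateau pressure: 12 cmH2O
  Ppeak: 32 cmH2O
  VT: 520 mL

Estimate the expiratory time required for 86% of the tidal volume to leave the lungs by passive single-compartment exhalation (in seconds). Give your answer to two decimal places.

Flow: 77 L/min ÷ 60 = 1.2833 L/s.
R = (PIP − Pplat)/V̇ = (32 − 12) / 1.2833 = 20.0/1.2833 = 15.585 cmH2O·s/L.
C = Vt/(Pplat − PEEP) = 520.0 / (12 − 5) = 520.0/7.0 = 74.286 mL/cmH2O.
τ = R × C = 15.585 × 0.07429 L/cmH2O = 1.158 s.
t = −τ·ln(1 − 0.86) = −1.158·ln(0.14) = 2.277 s.

2.28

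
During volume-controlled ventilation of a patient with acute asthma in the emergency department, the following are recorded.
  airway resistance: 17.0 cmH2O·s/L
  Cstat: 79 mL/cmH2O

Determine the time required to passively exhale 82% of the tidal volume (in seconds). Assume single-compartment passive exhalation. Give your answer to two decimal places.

τ = R × C = 17.0 × 79 mL/cmH2O = 17.0 × 0.079 L/cmH2O = 1.343 s.
Exhaled fraction f = 1 − e^(−t/τ) → t = −τ·ln(1 − f) = −1.343·ln(0.18) = 2.303 s.

2.30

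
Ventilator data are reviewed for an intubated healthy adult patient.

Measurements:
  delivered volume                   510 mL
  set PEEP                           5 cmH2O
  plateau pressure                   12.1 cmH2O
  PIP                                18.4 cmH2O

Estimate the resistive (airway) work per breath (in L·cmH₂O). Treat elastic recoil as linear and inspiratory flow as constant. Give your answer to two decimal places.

3.21

With constant inspiratory flow the resistive pressure is constant at PIP − Pplat = 18.4 − 12.1 = 6.3 cmH2O, so resistive work = 6.3 × 0.510 = 3.213 L·cmH2O.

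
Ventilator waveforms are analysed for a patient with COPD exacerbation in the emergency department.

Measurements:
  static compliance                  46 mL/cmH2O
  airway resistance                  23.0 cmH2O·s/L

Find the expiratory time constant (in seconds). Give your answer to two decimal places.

τ = R × C = 23.0 × 46 mL/cmH2O = 23.0 × 0.046 L/cmH2O = 1.058 s.

1.06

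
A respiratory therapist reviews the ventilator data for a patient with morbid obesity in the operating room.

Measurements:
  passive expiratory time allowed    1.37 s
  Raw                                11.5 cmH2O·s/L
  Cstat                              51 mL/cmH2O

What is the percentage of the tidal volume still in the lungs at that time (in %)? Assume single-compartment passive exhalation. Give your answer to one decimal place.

9.7

τ = R × C = 11.5 × 51 mL/cmH2O = 11.5 × 0.051 L/cmH2O = 0.5865 s.
Passive exhalation: V(t)/V₀ = e^(−t/τ) = e^(−1.37/0.5865) = 0.09672.
Fraction remaining = 0.09672 → 9.672%.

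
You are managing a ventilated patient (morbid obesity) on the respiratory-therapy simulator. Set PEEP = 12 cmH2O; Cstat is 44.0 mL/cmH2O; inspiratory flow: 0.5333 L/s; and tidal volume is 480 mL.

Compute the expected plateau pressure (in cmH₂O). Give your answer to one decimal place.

22.9

Pplat = PEEP + Vt / Cstat = 12 + 480 / 44.0 = 12 + 10.909 = 22.909 cmH2O.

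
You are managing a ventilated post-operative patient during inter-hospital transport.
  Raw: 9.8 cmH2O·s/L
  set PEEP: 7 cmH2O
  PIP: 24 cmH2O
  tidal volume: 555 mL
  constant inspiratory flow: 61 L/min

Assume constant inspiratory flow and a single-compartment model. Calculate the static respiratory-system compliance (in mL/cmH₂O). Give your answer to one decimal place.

78.9

Flow: 61 L/min ÷ 60 = 1.0167 L/s.
Equation of motion (constant flow): PIP = Vt/C + R·V̇ + PEEP.
Vt/C = PIP − R·V̇ − PEEP = 24 − 9.8×1.0167 − 7 = 24 − 9.964 − 7 = 7.036 cmH2O.
C = Vt / 7.036 = 555 / 7.036 = 78.88 mL/cmH2O.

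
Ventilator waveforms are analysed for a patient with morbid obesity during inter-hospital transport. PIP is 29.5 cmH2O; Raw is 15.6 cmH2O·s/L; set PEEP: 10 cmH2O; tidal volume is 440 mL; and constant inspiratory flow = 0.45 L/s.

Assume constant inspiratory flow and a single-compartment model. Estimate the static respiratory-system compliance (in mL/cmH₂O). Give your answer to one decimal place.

Equation of motion (constant flow): PIP = Vt/C + R·V̇ + PEEP.
Vt/C = PIP − R·V̇ − PEEP = 29.5 − 15.6×0.45 − 10 = 29.5 − 7.02 − 10 = 12.48 cmH2O.
C = Vt / 12.48 = 440 / 12.48 = 35.256 mL/cmH2O.

35.3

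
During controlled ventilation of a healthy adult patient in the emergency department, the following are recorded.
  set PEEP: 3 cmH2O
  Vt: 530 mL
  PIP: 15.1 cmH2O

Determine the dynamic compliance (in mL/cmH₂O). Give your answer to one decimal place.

43.8

Dynamic compliance = Vt / (PIP − PEEP) = 530 / (15.1 − 3) = 530 / 12.1 = 43.802 mL/cmH2O.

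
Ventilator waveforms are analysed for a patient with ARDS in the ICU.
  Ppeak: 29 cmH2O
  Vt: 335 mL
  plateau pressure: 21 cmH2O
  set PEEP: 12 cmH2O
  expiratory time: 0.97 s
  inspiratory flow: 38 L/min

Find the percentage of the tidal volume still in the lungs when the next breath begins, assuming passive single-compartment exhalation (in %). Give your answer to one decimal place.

Flow: 38 L/min ÷ 60 = 0.6333 L/s.
R = (PIP − Pplat)/V̇ = (29 − 21) / 0.6333 = 8.0/0.6333 = 12.632 cmH2O·s/L.
C = Vt/(Pplat − PEEP) = 335.0 / (21 − 12) = 335.0/9.0 = 37.222 mL/cmH2O.
τ = R × C = 12.632 × 0.03722 L/cmH2O = 0.4702 s.
Fraction remaining at end-expiration = e^(−Te/τ) = e^(−0.97/0.4702) = 0.1271 → 12.71%.

12.7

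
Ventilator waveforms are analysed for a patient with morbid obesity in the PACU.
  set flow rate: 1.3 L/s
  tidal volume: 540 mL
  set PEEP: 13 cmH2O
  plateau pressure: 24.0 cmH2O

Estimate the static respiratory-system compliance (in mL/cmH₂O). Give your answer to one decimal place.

Cstat = Vt / (Pplat − PEEP) = 540 / (24.0 − 13) = 540 / 11.0 = 49.091 mL/cmH2O.

49.1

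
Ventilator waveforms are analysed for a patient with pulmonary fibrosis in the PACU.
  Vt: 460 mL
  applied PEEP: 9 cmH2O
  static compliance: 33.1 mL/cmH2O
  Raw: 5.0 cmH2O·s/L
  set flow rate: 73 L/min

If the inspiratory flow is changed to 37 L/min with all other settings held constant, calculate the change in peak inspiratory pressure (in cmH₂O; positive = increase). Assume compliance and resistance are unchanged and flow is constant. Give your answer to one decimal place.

Flow: 73 L/min ÷ 60 = 1.2167 L/s.
New flow: 37 L/min ÷ 60 = 0.6167 L/s.
PIP = Vt/C + R·V̇ + PEEP (constant-flow equation of motion).
Only the resistive term changes: ΔPIP = R × ΔV̇ = 5.0 × (0.6167 − 1.2167) = 5.0 × -0.6 = -3.0 cmH2O.

-3.0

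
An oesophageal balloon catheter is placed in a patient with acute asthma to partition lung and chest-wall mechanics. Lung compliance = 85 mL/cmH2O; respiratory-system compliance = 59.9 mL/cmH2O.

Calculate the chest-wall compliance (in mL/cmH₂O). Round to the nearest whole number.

203

1/Ccw = 1/Crs − 1/CL.
1/Ccw = 1/59.9 − 1/85 = 0.00493.
Ccw = 202.84 mL/cmH2O.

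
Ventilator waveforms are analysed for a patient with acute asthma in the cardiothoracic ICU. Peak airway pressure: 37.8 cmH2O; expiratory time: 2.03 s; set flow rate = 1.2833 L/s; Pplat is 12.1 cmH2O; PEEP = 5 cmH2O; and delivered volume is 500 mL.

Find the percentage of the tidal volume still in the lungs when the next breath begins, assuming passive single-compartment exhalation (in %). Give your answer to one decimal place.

R = (PIP − Pplat)/V̇ = (37.8 − 12.1) / 1.2833 = 25.7/1.2833 = 20.026 cmH2O·s/L.
C = Vt/(Pplat − PEEP) = 500.0 / (12.1 − 5) = 500.0/7.1 = 70.423 mL/cmH2O.
τ = R × C = 20.026 × 0.07042 L/cmH2O = 1.41 s.
Fraction remaining at end-expiration = e^(−Te/τ) = e^(−2.03/1.41) = 0.237 → 23.7%.

23.7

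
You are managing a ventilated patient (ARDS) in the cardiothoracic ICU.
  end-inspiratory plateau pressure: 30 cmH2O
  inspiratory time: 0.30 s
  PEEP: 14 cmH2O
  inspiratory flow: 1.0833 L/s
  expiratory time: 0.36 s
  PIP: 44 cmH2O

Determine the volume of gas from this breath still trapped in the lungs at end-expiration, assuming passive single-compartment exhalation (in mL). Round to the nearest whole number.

Vt = flow × Ti = 1.0833 L/s × 0.30 s × 1000 mL/L = 324.99 mL.
R = (PIP − Pplat)/V̇ = (44 − 30) / 1.0833 = 14.0/1.0833 = 12.923 cmH2O·s/L.
C = Vt/(Pplat − PEEP) = 324.99 / (30 − 14) = 324.99/16.0 = 20.312 mL/cmH2O.
τ = R × C = 12.923 × 0.02031 L/cmH2O = 0.2625 s.
Fraction remaining = e^(−Te/τ) = e^(−0.36/0.2625) = 0.2537.
Trapped volume = 324.99 × 0.2537 = 82.45 mL.

82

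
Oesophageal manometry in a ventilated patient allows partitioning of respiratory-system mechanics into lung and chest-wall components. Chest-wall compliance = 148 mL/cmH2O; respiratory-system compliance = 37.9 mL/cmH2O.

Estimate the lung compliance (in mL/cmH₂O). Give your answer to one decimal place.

1/CL = 1/Crs − 1/Ccw.
1/CL = 1/37.9 − 1/148 = 0.01963.
CL = 50.942 mL/cmH2O.

50.9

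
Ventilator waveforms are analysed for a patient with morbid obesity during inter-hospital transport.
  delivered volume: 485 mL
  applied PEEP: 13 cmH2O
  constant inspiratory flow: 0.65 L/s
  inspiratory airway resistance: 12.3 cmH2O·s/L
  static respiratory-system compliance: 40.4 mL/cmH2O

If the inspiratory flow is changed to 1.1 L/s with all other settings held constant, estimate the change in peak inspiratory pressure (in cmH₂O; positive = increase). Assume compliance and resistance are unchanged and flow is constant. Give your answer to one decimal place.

PIP = Vt/C + R·V̇ + PEEP (constant-flow equation of motion).
Only the resistive term changes: ΔPIP = R × ΔV̇ = 12.3 × (1.1 − 0.65) = 12.3 × 0.45 = 5.535 cmH2O.

5.5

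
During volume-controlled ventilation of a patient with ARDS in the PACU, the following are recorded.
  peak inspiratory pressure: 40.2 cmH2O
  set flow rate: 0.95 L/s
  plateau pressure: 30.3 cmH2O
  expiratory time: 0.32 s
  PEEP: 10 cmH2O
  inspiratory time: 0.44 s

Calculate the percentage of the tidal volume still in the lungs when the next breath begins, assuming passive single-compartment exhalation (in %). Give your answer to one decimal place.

22.5

Vt = flow × Ti = 0.95 L/s × 0.44 s × 1000 mL/L = 418.0 mL.
R = (PIP − Pplat)/V̇ = (40.2 − 30.3) / 0.95 = 9.9/0.95 = 10.421 cmH2O·s/L.
C = Vt/(Pplat − PEEP) = 418.0 / (30.3 − 10) = 418.0/20.3 = 20.591 mL/cmH2O.
τ = R × C = 10.421 × 0.02059 L/cmH2O = 0.2146 s.
Fraction remaining at end-expiration = e^(−Te/τ) = e^(−0.32/0.2146) = 0.2251 → 22.51%.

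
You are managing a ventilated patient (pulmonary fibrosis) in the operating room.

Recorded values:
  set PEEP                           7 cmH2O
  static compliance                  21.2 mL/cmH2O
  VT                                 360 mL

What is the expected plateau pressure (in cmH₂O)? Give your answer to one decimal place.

Pplat = PEEP + Vt / Cstat = 7 + 360 / 21.2 = 7 + 16.981 = 23.981 cmH2O.

24.0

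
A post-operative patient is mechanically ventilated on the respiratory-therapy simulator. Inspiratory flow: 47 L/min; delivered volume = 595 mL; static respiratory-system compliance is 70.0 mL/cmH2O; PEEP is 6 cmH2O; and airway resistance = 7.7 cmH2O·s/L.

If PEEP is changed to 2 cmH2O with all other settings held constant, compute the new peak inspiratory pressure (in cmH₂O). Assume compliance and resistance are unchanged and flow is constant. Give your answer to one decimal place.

16.5

Flow: 47 L/min ÷ 60 = 0.7833 L/s.
PIP = Vt/C + R·V̇ + PEEP (constant-flow equation of motion).
Only the baseline term changes: ΔPIP = ΔPEEP = 2 − 6 = -4.0 cmH2O.
Original PIP = 595/70.0 + 7.7×0.7833 + 6 = 20.531 cmH2O; new PIP = 20.531 + (-4.0) = 16.531 cmH2O.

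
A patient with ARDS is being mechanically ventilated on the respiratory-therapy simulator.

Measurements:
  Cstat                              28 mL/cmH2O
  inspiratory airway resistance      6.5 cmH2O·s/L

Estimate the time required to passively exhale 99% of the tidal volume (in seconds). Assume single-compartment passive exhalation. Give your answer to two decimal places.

τ = R × C = 6.5 × 28 mL/cmH2O = 6.5 × 0.028 L/cmH2O = 0.182 s.
Exhaled fraction f = 1 − e^(−t/τ) → t = −τ·ln(1 − f) = −0.182·ln(0.01) = 0.8381 s.

0.84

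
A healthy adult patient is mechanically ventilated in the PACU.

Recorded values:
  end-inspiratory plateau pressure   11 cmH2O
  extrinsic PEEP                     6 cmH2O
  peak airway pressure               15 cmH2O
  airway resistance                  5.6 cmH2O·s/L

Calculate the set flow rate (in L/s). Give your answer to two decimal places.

0.71

flow = (PIP − Pplat) / Raw = 4.0 / 5.6 = 0.7143 L/s.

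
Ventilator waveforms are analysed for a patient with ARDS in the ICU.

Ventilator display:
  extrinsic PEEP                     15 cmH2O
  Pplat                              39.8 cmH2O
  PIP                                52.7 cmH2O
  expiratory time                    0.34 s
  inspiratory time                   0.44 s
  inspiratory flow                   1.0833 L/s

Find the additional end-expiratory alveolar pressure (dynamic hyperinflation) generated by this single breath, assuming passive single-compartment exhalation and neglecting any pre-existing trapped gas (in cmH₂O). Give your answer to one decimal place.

Vt = flow × Ti = 1.0833 L/s × 0.44 s × 1000 mL/L = 476.65 mL.
R = (PIP − Pplat)/V̇ = (52.7 − 39.8) / 1.0833 = 12.9/1.0833 = 11.908 cmH2O·s/L.
C = Vt/(Pplat − PEEP) = 476.65 / (39.8 − 15) = 476.65/24.8 = 19.22 mL/cmH2O.
τ = R × C = 11.908 × 0.01922 L/cmH2O = 0.2289 s.
Fraction remaining = e^(−Te/τ) = e^(−0.34/0.2289) = 0.2264; trapped volume = 476.65 × 0.2264 = 107.91 mL.
Additional alveolar pressure from trapping ≈ V_trapped / C = 107.91 / 19.22 = 5.614 cmH2O.

5.6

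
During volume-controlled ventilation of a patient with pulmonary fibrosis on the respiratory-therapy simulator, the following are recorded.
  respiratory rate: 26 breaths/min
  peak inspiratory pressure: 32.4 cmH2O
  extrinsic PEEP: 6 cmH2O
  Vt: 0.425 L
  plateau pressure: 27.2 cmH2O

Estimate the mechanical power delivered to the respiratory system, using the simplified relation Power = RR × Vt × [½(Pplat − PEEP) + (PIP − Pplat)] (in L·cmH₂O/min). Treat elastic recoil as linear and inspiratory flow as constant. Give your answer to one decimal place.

174.6

Per-breath work = Vt × [½(Pplat−PEEP) + (PIP−Pplat)] = 0.425 × [0.5×21.2 + 5.2] = 0.425 × 15.8 = 6.715 L·cmH2O.
Power = 26 × 6.715 = 174.59 L·cmH2O/min.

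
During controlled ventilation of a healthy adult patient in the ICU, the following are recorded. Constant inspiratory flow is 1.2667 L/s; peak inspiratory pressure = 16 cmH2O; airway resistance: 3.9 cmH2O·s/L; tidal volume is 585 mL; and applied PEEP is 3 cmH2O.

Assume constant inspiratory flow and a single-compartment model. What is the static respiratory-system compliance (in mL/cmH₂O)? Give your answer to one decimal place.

Equation of motion (constant flow): PIP = Vt/C + R·V̇ + PEEP.
Vt/C = PIP − R·V̇ − PEEP = 16 − 3.9×1.2667 − 3 = 16 − 4.94 − 3 = 8.06 cmH2O.
C = Vt / 8.06 = 585 / 8.06 = 72.581 mL/cmH2O.

72.6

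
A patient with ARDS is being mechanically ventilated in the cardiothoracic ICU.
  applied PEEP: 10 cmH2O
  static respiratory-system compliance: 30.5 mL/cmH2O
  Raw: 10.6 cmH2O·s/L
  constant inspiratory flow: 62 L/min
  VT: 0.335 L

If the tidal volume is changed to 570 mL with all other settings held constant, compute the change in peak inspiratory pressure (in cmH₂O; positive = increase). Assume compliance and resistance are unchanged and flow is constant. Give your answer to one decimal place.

7.7

PIP = Vt/C + R·V̇ + PEEP (constant-flow equation of motion).
Only the elastic term changes: ΔPIP = ΔVt / C = (570 − 335) / 30.5 = 7.705 cmH2O.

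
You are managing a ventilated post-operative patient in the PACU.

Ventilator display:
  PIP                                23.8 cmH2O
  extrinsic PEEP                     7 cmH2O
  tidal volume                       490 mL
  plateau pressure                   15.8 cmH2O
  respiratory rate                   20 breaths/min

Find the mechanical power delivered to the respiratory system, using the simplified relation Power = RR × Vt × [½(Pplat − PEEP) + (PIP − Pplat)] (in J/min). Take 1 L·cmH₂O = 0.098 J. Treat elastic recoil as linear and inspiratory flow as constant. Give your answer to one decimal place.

11.9

Per-breath work = Vt × [½(Pplat−PEEP) + (PIP−Pplat)] = 0.490 × [0.5×8.8 + 8.0] = 0.490 × 12.4 = 6.076 L·cmH2O.
Power = 20 × 6.076 = 121.52 L·cmH2O/min.
× 0.098 J/(L·cmH2O) → 11.909 J/min.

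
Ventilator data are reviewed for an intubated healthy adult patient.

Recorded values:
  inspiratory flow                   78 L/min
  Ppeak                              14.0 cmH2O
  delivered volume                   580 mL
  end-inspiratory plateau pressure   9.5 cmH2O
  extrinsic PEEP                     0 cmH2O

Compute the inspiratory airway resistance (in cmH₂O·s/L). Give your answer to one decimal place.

Flow: 78 L/min ÷ 60 = 1.3 L/s.
Raw = (PIP − Pplat) / flow = (14.0 − 9.5) / 1.3 = 4.5 / 1.3 = 3.462 cmH2O·s/L.

3.5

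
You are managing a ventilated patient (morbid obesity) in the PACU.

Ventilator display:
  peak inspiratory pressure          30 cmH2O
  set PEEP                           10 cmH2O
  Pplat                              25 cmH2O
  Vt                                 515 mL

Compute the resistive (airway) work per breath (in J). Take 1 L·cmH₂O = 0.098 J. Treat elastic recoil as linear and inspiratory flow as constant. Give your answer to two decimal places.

With constant inspiratory flow the resistive pressure is constant at PIP − Pplat = 30 − 25 = 5.0 cmH2O, so resistive work = 5.0 × 0.515 = 2.575 L·cmH2O.
× 0.098 J/(L·cmH2O) → 0.2524 J.

0.25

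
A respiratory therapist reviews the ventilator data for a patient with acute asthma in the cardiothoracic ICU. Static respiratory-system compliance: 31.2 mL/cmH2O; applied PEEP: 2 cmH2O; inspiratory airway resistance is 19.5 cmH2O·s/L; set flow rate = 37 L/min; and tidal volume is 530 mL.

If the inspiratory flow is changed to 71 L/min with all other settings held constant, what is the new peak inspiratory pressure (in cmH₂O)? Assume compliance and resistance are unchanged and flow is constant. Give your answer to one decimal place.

Flow: 37 L/min ÷ 60 = 0.6167 L/s.
New flow: 71 L/min ÷ 60 = 1.1833 L/s.
PIP = Vt/C + R·V̇ + PEEP (constant-flow equation of motion).
Only the resistive term changes: ΔPIP = R × ΔV̇ = 19.5 × (1.1833 − 0.6167) = 19.5 × 0.5666 = 11.049 cmH2O.
Original PIP = 530/31.2 + 19.5×0.6167 + 2 = 31.013 cmH2O; new PIP = 31.013 + (11.049) = 42.062 cmH2O.

42.1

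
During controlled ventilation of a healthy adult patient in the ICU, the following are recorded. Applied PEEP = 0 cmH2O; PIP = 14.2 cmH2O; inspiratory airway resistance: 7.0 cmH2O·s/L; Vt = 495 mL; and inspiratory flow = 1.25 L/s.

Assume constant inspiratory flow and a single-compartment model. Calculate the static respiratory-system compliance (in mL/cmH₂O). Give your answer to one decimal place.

Equation of motion (constant flow): PIP = Vt/C + R·V̇ + PEEP.
Vt/C = PIP − R·V̇ − PEEP = 14.2 − 7.0×1.25 − 0 = 14.2 − 8.75 − 0 = 5.45 cmH2O.
C = Vt / 5.45 = 495 / 5.45 = 90.826 mL/cmH2O.

90.8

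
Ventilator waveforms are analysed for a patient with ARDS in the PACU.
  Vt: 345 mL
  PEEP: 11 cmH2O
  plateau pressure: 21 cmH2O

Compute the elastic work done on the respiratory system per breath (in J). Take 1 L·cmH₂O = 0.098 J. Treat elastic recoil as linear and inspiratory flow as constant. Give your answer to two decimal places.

0.17

Elastic work ≈ ½ × (Pplat − PEEP) × Vt = 0.5 × (21 − 11) × 0.345 L = 0.5 × 10.0 × 0.345 = 1.725 L·cmH2O.
× 0.098 J/(L·cmH2O) → 0.1691 J.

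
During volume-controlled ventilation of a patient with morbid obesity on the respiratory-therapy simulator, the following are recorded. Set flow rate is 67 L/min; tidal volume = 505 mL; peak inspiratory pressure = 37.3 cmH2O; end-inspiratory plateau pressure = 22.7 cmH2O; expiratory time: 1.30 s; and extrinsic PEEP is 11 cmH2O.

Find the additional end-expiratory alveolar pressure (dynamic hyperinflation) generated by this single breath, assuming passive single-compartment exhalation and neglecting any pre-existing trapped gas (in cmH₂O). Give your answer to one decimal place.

1.2

Flow: 67 L/min ÷ 60 = 1.1167 L/s.
R = (PIP − Pplat)/V̇ = (37.3 − 22.7) / 1.1167 = 14.6/1.1167 = 13.074 cmH2O·s/L.
C = Vt/(Pplat − PEEP) = 505.0 / (22.7 − 11) = 505.0/11.7 = 43.162 mL/cmH2O.
τ = R × C = 13.074 × 0.04316 L/cmH2O = 0.5643 s.
Fraction remaining = e^(−Te/τ) = e^(−1.30/0.5643) = 0.09988; trapped volume = 505.0 × 0.09988 = 50.439 mL.
Additional alveolar pressure from trapping ≈ V_trapped / C = 50.439 / 43.162 = 1.169 cmH2O.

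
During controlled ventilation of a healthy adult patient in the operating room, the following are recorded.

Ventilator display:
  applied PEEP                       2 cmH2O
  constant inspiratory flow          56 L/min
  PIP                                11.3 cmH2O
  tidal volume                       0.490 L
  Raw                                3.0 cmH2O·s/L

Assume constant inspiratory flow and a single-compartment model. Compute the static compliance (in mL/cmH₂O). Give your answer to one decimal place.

Flow: 56 L/min ÷ 60 = 0.9333 L/s.
Equation of motion (constant flow): PIP = Vt/C + R·V̇ + PEEP.
Vt/C = PIP − R·V̇ − PEEP = 11.3 − 3.0×0.9333 − 2 = 11.3 − 2.8 − 2 = 6.5 cmH2O.
C = Vt / 6.5 = 490 / 6.5 = 75.385 mL/cmH2O.

75.4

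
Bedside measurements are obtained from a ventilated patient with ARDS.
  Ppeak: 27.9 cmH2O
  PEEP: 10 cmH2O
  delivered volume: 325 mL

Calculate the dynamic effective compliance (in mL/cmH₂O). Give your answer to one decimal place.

18.2

Dynamic compliance = Vt / (PIP − PEEP) = 325 / (27.9 − 10) = 325 / 17.9 = 18.156 mL/cmH2O.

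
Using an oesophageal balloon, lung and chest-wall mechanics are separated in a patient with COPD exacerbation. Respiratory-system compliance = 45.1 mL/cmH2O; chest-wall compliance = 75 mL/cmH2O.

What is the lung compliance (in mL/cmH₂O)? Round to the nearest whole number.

113

1/CL = 1/Crs − 1/Ccw.
1/CL = 1/45.1 − 1/75 = 0.00884.
CL = 113.12 mL/cmH2O.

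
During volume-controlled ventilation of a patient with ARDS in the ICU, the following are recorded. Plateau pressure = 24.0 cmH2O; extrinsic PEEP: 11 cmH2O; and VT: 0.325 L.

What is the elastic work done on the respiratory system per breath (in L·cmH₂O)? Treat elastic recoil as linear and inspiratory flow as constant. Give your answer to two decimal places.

Elastic work ≈ ½ × (Pplat − PEEP) × Vt = 0.5 × (24.0 − 11) × 0.325 L = 0.5 × 13.0 × 0.325 = 2.113 L·cmH2O.

2.11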